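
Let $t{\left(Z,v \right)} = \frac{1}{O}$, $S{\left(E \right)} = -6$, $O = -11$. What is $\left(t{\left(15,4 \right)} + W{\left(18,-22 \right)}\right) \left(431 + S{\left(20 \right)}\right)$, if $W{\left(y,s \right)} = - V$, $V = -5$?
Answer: $\frac{22950}{11} \approx 2086.4$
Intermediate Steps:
$t{\left(Z,v \right)} = - \frac{1}{11}$ ($t{\left(Z,v \right)} = \frac{1}{-11} = - \frac{1}{11}$)
$W{\left(y,s \right)} = 5$ ($W{\left(y,s \right)} = \left(-1\right) \left(-5\right) = 5$)
$\left(t{\left(15,4 \right)} + W{\left(18,-22 \right)}\right) \left(431 + S{\left(20 \right)}\right) = \left(- \frac{1}{11} + 5\right) \left(431 - 6\right) = \frac{54}{11} \cdot 425 = \frac{22950}{11}$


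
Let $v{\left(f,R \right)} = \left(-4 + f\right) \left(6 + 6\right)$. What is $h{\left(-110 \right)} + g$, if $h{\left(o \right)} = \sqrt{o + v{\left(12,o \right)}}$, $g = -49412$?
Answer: $-49412 + i \sqrt{14} \approx -49412.0 + 3.7417 i$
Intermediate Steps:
$v{\left(f,R \right)} = -48 + 12 f$ ($v{\left(f,R \right)} = \left(-4 + f\right) 12 = -48 + 12 f$)
$h{\left(o \right)} = \sqrt{96 + o}$ ($h{\left(o \right)} = \sqrt{o + \left(-48 + 12 \cdot 12\right)} = \sqrt{o + \left(-48 + 144\right)} = \sqrt{o + 96} = \sqrt{96 + o}$)
$h{\left(-110 \right)} + g = \sqrt{96 - 110} - 49412 = \sqrt{-14} - 49412 = i \sqrt{14} - 49412 = -49412 + i \sqrt{14}$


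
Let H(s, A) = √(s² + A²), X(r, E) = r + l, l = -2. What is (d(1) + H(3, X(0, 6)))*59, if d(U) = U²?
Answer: 59 + 59*√13 ≈ 271.73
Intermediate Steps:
X(r, E) = -2 + r (X(r, E) = r - 2 = -2 + r)
H(s, A) = √(A² + s²)
(d(1) + H(3, X(0, 6)))*59 = (1² + √((-2 + 0)² + 3²))*59 = (1 + √((-2)² + 9))*59 = (1 + √(4 + 9))*59 = (1 + √13)*59 = 59 + 59*√13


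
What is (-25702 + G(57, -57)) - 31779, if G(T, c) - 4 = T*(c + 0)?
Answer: -60726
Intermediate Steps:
G(T, c) = 4 + T*c (G(T, c) = 4 + T*(c + 0) = 4 + T*c)
(-25702 + G(57, -57)) - 31779 = (-25702 + (4 + 57*(-57))) - 31779 = (-25702 + (4 - 3249)) - 31779 = (-25702 - 3245) - 31779 = -28947 - 31779 = -60726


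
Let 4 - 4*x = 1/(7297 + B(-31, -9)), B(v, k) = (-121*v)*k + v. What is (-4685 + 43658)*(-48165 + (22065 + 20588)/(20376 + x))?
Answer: -4053292118702683857/2159391445 ≈ -1.8771e+9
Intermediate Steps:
B(v, k) = v - 121*k*v (B(v, k) = -121*k*v + v = v - 121*k*v)
x = 105973/105972 (x = 1 - 1/(4*(7297 - 31*(1 - 121*(-9)))) = 1 - 1/(4*(7297 - 31*(1 + 1089))) = 1 - 1/(4*(7297 - 31*1090)) = 1 - 1/(4*(7297 - 33790)) = 1 - ¼/(-26493) = 1 - ¼*(-1/26493) = 1 + 1/105972 = 105973/105972 ≈ 1.0000)
(-4685 + 43658)*(-48165 + (22065 + 20588)/(20376 + x)) = (-4685 + 43658)*(-48165 + (22065 + 20588)/(20376 + 105973/105972)) = 38973*(-48165 + 42653/(2159391445/105972)) = 38973*(-48165 + 42653*(105972/2159391445)) = 38973*(-48165 + 4520023716/2159391445) = 38973*(-104002568924709/2159391445) = -4053292118702683857/2159391445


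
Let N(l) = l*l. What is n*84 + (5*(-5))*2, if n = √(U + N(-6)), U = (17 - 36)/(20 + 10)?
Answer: -50 + 14*√31830/5 ≈ 449.55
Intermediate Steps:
N(l) = l²
U = -19/30 ≈ -0.63333
n = √31830/30 (n = √(-19/30 + (-6)²) = √(-19/30 + 36) = √(1061/30) = √31830/30 ≈ 5.9470)
n*84 + (5*(-5))*2 = (√31830/30)*84 + (5*(-5))*2 = 14*√31830/5 - 25*2 = 14*√31830/5 - 50 = -50 + 14*√31830/5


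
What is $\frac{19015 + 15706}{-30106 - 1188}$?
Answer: $- \frac{34721}{31294} \approx -1.1095$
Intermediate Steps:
$\frac{19015 + 15706}{-30106 - 1188} = \frac{34721}{-31294} = 34721 \left(- \frac{1}{31294}\right) = - \frac{34721}{31294}$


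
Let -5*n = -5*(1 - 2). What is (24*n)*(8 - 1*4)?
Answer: -96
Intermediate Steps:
n = -1 (n = -(-1)*(1 - 2) = -(-1)*(-1) = -⅕*5 = -1)
(24*n)*(8 - 1*4) = (24*(-1))*(8 - 1*4) = -24*(8 - 4) = -24*4 = -96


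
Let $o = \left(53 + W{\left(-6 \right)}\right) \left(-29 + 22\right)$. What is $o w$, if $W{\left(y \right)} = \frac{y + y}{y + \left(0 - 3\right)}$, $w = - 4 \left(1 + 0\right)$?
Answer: $\frac{4564}{3} \approx 1521.3$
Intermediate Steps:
$w = -4$ ($w = \left(-4\right) 1 = -4$)
$W{\left(y \right)} = \frac{2 y}{-3 + y}$ ($W{\left(y \right)} = \frac{2 y}{y - 3} = \frac{2 y}{-3 + y}$)
$o = - \frac{1141}{3}$ ($o = \left(53 + 2 \left(-6\right) \frac{1}{-3 - 6}\right) \left(-29 + 22\right) = \left(53 + 2 \left(-6\right) \frac{1}{-9}\right) \left(-7\right) = \left(53 + 2 \left(-6\right) \left(- \frac{1}{9}\right)\right) \left(-7\right) = \left(53 + \frac{4}{3}\right) \left(-7\right) = \frac{163}{3} \left(-7\right) = - \frac{1141}{3} \approx -380.33$)
$o w = \left(- \frac{1141}{3}\right) \left(-4\right) = \frac{4564}{3}$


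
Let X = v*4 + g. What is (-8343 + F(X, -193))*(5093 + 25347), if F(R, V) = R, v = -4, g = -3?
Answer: -254539280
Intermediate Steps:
X = -19 (X = -4*4 - 3 = -16 - 3 = -19)
(-8343 + F(X, -193))*(5093 + 25347) = (-8343 - 19)*(5093 + 25347) = -8362*30440 = -254539280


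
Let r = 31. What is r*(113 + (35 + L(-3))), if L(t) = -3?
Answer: 4495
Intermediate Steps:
r*(113 + (35 + L(-3))) = 31*(113 + (35 - 3)) = 31*(113 + 32) = 31*145 = 4495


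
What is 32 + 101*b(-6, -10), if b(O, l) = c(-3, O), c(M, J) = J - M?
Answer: -271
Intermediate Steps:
b(O, l) = 3 + O (b(O, l) = O - 1*(-3) = O + 3 = 3 + O)
32 + 101*b(-6, -10) = 32 + 101*(3 - 6) = 32 + 101*(-3) = 32 - 303 = -271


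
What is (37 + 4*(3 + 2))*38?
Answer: 2166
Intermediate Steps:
(37 + 4*(3 + 2))*38 = (37 + 4*5)*38 = (37 + 20)*38 = 57*38 = 2166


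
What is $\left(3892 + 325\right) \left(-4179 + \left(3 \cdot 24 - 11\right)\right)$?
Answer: $-17365606$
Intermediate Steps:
$\left(3892 + 325\right) \left(-4179 + \left(3 \cdot 24 - 11\right)\right) = 4217 \left(-4179 + \left(72 - 11\right)\right) = 4217 \left(-4179 + 61\right) = 4217 \left(-4118\right) = -17365606$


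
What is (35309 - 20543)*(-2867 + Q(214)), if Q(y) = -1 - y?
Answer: -45508812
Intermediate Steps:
(35309 - 20543)*(-2867 + Q(214)) = (35309 - 20543)*(-2867 + (-1 - 1*214)) = 14766*(-2867 + (-1 - 214)) = 14766*(-2867 - 215) = 14766*(-3082) = -45508812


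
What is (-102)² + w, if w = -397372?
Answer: -386968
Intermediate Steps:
(-102)² + w = (-102)² - 397372 = 10404 - 397372 = -386968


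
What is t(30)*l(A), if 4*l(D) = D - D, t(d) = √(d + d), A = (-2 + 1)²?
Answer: 0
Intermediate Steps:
A = 1 (A = (-1)² = 1)
t(d) = √2*√d (t(d) = √(2*d) = √2*√d)
l(D) = 0 (l(D) = (D - D)/4 = (¼)*0 = 0)
t(30)*l(A) = (√2*√30)*0 = (2*√15)*0 = 0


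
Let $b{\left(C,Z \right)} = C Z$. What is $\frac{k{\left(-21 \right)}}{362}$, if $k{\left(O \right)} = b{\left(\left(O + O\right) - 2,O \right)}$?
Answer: $\frac{462}{181} \approx 2.5525$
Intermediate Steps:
$k{\left(O \right)} = O \left(-2 + 2 O\right)$ ($k{\left(O \right)} = \left(\left(O + O\right) - 2\right) O = \left(2 O - 2\right) O = \left(-2 + 2 O\right) O = O \left(-2 + 2 O\right)$)
$\frac{k{\left(-21 \right)}}{362} = \frac{2 \left(-21\right) \left(-1 - 21\right)}{362} = 2 \left(-21\right) \left(-22\right) \frac{1}{362} = 924 \cdot \frac{1}{362} = \frac{462}{181}$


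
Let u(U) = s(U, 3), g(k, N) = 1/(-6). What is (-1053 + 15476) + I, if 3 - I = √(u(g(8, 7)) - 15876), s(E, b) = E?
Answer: 14426 - I*√571542/6 ≈ 14426.0 - 126.0*I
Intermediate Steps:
g(k, N) = -⅙
u(U) = U
I = 3 - I*√571542/6 (I = 3 - √(-⅙ - 15876) = 3 - √(-95257/6) = 3 - I*√571542/6 ≈ 3.0 - 126.0*I)
(-1053 + 15476) + I = (-1053 + 15476) + (3 - I*√571542/6) = 14423 + (3 - I*√571542/6) = 14426 - I*√571542/6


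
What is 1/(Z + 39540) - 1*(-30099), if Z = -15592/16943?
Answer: 20163640009115/669910628 ≈ 30099.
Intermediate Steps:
Z = -15592/16943 (Z = -15592*1/16943 = -15592/16943 ≈ -0.92026)
1/(Z + 39540) - 1*(-30099) = 1/(-15592/16943 + 39540) - 1*(-30099) = 1/(669910628/16943) + 30099 = 16943/669910628 + 30099 = 20163640009115/669910628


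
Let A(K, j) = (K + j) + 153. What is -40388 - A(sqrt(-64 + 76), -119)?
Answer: -40422 - 2*sqrt(3) ≈ -40425.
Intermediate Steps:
A(K, j) = 153 + K + j
-40388 - A(sqrt(-64 + 76), -119) = -40388 - (153 + sqrt(-64 + 76) - 119) = -40388 - (153 + sqrt(12) - 119) = -40388 - (153 + 2*sqrt(3) - 119) = -40388 - (34 + 2*sqrt(3)) = -40388 + (-34 - 2*sqrt(3)) = -40422 - 2*sqrt(3)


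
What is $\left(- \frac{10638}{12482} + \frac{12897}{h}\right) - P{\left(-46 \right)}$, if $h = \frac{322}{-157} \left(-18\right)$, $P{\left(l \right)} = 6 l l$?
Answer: $- \frac{49627132999}{4019204} \approx -12348.0$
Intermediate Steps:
$P{\left(l \right)} = 6 l^{2}$
$h = \frac{5796}{157}$ ($h = 322 \left(- \frac{1}{157}\right) \left(-18\right) = \left(- \frac{322}{157}\right) \left(-18\right) = \frac{5796}{157} \approx 36.917$)
$\left(- \frac{10638}{12482} + \frac{12897}{h}\right) - P{\left(-46 \right)} = \left(- \frac{10638}{12482} + \frac{12897}{\frac{5796}{157}}\right) - 6 \left(-46\right)^{2} = \left(\left(-10638\right) \frac{1}{12482} + 12897 \cdot \frac{157}{5796}\right) - 6 \cdot 2116 = \left(- \frac{5319}{6241} + \frac{224981}{644}\right) - 12696 = \frac{1400680985}{4019204} - 12696 = - \frac{49627132999}{4019204}$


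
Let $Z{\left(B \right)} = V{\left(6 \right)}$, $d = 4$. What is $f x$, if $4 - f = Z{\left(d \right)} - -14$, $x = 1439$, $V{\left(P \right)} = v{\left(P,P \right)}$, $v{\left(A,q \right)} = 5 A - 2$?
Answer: $-54682$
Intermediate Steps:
$v{\left(A,q \right)} = -2 + 5 A$
$V{\left(P \right)} = -2 + 5 P$
$Z{\left(B \right)} = 28$ ($Z{\left(B \right)} = -2 + 5 \cdot 6 = -2 + 30 = 28$)
$f = -38$ ($f = 4 - \left(28 - -14\right) = 4 - \left(28 + 14\right) = 4 - 42 = -38$)
$f x = \left(-38\right) 1439 = -54682$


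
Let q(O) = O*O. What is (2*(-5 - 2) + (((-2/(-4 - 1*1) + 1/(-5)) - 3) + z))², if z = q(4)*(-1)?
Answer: 26896/25 ≈ 1075.8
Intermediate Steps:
q(O) = O²
z = -16 (z = 4²*(-1) = 16*(-1) = -16)
(2*(-5 - 2) + (((-2/(-4 - 1*1) + 1/(-5)) - 3) + z))² = (2*(-5 - 2) + (((-2/(-4 - 1*1) + 1/(-5)) - 3) - 16))² = (2*(-7) + (((-2/(-4 - 1) + 1*(-⅕)) - 3) - 16))² = (-14 + (((-2/(-5) - ⅕) - 3) - 16))² = (-14 + (((-2*(-⅕) - ⅕) - 3) - 16))² = (-14 + (((⅖ - ⅕) - 3) - 16))² = (-14 + ((⅕ - 3) - 16))² = (-14 + (-14/5 - 16))² = (-14 - 94/5)² = (-164/5)² = 26896/25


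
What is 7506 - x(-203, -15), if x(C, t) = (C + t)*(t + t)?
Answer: 966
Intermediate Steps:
x(C, t) = 2*t*(C + t) (x(C, t) = (C + t)*(2*t) = 2*t*(C + t))
7506 - x(-203, -15) = 7506 - 2*(-15)*(-203 - 15) = 7506 - 2*(-15)*(-218) = 7506 - 1*6540 = 7506 - 6540 = 966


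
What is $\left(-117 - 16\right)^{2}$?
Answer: $17689$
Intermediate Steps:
$\left(-117 - 16\right)^{2} = \left(-133\right)^{2} = 17689$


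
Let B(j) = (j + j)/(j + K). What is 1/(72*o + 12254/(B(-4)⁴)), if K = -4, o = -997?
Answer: -1/59530 ≈ -1.6798e-5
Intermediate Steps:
B(j) = 2*j/(-4 + j) (B(j) = (j + j)/(j - 4) = (2*j)/(-4 + j) = 2*j/(-4 + j))
1/(72*o + 12254/(B(-4)⁴)) = 1/(72*(-997) + 12254/((2*(-4)/(-4 - 4))⁴)) = 1/(-71784 + 12254/((2*(-4)/(-8))⁴)) = 1/(-71784 + 12254/((2*(-4)*(-⅛))⁴)) = 1/(-71784 + 12254/(1⁴)) = 1/(-71784 + 12254/1) = 1/(-71784 + 12254*1) = 1/(-71784 + 12254) = 1/(-59530) = -1/59530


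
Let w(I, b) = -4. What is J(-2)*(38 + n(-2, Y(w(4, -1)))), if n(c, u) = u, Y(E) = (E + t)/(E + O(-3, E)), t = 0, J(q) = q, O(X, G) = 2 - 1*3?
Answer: -388/5 ≈ -77.600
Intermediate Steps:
O(X, G) = -1 (O(X, G) = 2 - 3 = -1)
Y(E) = E/(-1 + E) (Y(E) = (E + 0)/(E - 1) = E/(-1 + E))
J(-2)*(38 + n(-2, Y(w(4, -1)))) = -2*(38 - 4/(-1 - 4)) = -2*(38 - 4/(-5)) = -2*(38 - 4*(-1/5)) = -2*(38 + 4/5) = -2*194/5 = -388/5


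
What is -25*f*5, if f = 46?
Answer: -5750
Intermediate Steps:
-25*f*5 = -25*46*5 = -1150*5 = -5750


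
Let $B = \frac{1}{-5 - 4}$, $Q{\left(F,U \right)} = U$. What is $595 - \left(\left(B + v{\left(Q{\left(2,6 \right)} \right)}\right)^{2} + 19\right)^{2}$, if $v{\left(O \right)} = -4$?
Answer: $- \frac{4552669}{6561} \approx -693.9$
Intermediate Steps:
$B = - \frac{1}{9}$ ($B = \frac{1}{-9} = - \frac{1}{9} \approx -0.11111$)
$595 - \left(\left(B + v{\left(Q{\left(2,6 \right)} \right)}\right)^{2} + 19\right)^{2} = 595 - \left(\left(- \frac{1}{9} - 4\right)^{2} + 19\right)^{2} = 595 - \left(\left(- \frac{37}{9}\right)^{2} + 19\right)^{2} = 595 - \left(\frac{1369}{81} + 19\right)^{2} = 595 - \left(\frac{2908}{81}\right)^{2} = 595 - \frac{8456464}{6561} = - \frac{4552669}{6561}$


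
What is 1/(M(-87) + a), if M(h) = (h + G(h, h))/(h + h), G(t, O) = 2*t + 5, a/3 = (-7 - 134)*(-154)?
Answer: 87/5667482 ≈ 1.5351e-5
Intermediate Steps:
a = 65142 (a = 3*((-7 - 134)*(-154)) = 3*(-141*(-154)) = 3*21714 = 65142)
G(t, O) = 5 + 2*t
M(h) = (5 + 3*h)/(2*h) (M(h) = (h + (5 + 2*h))/(h + h) = (5 + 3*h)/((2*h)) = (5 + 3*h)*(1/(2*h)) = (5 + 3*h)/(2*h))
1/(M(-87) + a) = 1/((1/2)*(5 + 3*(-87))/(-87) + 65142) = 1/((1/2)*(-1/87)*(5 - 261) + 65142) = 1/((1/2)*(-1/87)*(-256) + 65142) = 1/(128/87 + 65142) = 1/(5667482/87) = 87/5667482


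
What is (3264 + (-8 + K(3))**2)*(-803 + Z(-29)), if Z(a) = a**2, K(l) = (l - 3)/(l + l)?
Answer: 126464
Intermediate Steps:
K(l) = (-3 + l)/(2*l) (K(l) = (-3 + l)/((2*l)) = (-3 + l)*(1/(2*l)) = (-3 + l)/(2*l))
(3264 + (-8 + K(3))**2)*(-803 + Z(-29)) = (3264 + (-8 + (1/2)*(-3 + 3)/3)**2)*(-803 + (-29)**2) = (3264 + (-8 + (1/2)*(1/3)*0)**2)*(-803 + 841) = (3264 + (-8 + 0)**2)*38 = (3264 + (-8)**2)*38 = (3264 + 64)*38 = 3328*38 = 126464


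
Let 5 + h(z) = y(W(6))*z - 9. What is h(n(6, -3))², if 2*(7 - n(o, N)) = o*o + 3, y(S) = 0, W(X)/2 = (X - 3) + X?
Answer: 196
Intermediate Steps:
W(X) = -6 + 4*X (W(X) = 2*((X - 3) + X) = 2*((-3 + X) + X) = 2*(-3 + 2*X) = -6 + 4*X)
n(o, N) = 11/2 - o²/2 (n(o, N) = 7 - (o*o + 3)/2 = 7 - (o² + 3)/2 = 7 - (3 + o²)/2 = 7 + (-3/2 - o²/2) = 11/2 - o²/2)
h(z) = -14 (h(z) = -5 + (0*z - 9) = -5 + (0 - 9) = -5 - 9 = -14)
h(n(6, -3))² = (-14)² = 196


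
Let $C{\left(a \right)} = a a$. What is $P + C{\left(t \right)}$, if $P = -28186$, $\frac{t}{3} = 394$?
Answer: $1368938$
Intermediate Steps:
$t = 1182$ ($t = 3 \cdot 394 = 1182$)
$C{\left(a \right)} = a^{2}$
$P + C{\left(t \right)} = -28186 + 1182^{2} = -28186 + 1397124 = 1368938$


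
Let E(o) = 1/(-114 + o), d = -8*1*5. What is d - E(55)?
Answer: -2359/59 ≈ -39.983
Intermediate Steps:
d = -40 (d = -8*5 = -40)
d - E(55) = -40 - 1/(-114 + 55) = -40 - 1/(-59) = -40 - 1*(-1/59) = -40 + 1/59 = -2359/59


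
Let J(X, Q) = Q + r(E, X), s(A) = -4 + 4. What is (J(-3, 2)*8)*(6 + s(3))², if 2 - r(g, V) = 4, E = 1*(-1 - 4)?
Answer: 0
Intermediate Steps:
s(A) = 0
E = -5 (E = 1*(-5) = -5)
r(g, V) = -2 (r(g, V) = 2 - 1*4 = 2 - 4 = -2)
J(X, Q) = -2 + Q (J(X, Q) = Q - 2 = -2 + Q)
(J(-3, 2)*8)*(6 + s(3))² = ((-2 + 2)*8)*(6 + 0)² = (0*8)*6² = 0*36 = 0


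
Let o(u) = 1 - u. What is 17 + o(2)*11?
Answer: 6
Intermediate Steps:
17 + o(2)*11 = 17 + (1 - 1*2)*11 = 17 + (1 - 2)*11 = 17 - 1*11 = 17 - 11 = 6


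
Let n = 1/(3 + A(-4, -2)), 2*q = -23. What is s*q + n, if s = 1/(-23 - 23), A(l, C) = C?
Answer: 5/4 ≈ 1.2500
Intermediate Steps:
q = -23/2 (q = (1/2)*(-23) = -23/2 ≈ -11.500)
n = 1 (n = 1/(3 - 2) = 1/1 = 1)
s = -1/46 (s = 1/(-46) = -1/46 ≈ -0.021739)
s*q + n = -1/46*(-23/2) + 1 = 1/4 + 1 = 5/4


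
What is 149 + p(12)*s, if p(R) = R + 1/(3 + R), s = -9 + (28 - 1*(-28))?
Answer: 10742/15 ≈ 716.13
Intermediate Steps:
s = 47 (s = -9 + (28 + 28) = -9 + 56 = 47)
149 + p(12)*s = 149 + ((1 + 12² + 3*12)/(3 + 12))*47 = 149 + ((1 + 144 + 36)/15)*47 = 149 + ((1/15)*181)*47 = 149 + (181/15)*47 = 149 + 8507/15 = 10742/15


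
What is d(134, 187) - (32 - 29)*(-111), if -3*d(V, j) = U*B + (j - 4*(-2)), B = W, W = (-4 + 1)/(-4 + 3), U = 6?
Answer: 262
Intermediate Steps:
W = 3 (W = -3/(-1) = -3*(-1) = 3)
B = 3
d(V, j) = -26/3 - j/3 (d(V, j) = -(6*3 + (j - 4*(-2)))/3 = -(18 + (j + 8))/3 = -(18 + (8 + j))/3 = -(26 + j)/3 = -26/3 - j/3)
d(134, 187) - (32 - 29)*(-111) = (-26/3 - ⅓*187) - (32 - 29)*(-111) = (-26/3 - 187/3) - 3*(-111) = -71 - 1*(-333) = -71 + 333 = 262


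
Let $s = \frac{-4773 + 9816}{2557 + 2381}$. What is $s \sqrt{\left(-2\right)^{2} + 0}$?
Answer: $\frac{1681}{823} \approx 2.0425$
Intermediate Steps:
$s = \frac{1681}{1646}$ ($s = \frac{5043}{4938} = 5043 \cdot \frac{1}{4938} = \frac{1681}{1646} \approx 1.0213$)
$s \sqrt{\left(-2\right)^{2} + 0} = \frac{1681 \sqrt{\left(-2\right)^{2} + 0}}{1646} = \frac{1681 \sqrt{4 + 0}}{1646} = \frac{1681 \sqrt{4}}{1646} = \frac{1681}{1646} \cdot 2 = \frac{1681}{823}$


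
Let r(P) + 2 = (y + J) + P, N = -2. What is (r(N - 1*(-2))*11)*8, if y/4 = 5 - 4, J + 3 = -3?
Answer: -352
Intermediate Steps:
J = -6 (J = -3 - 3 = -6)
y = 4 (y = 4*(5 - 4) = 4*1 = 4)
r(P) = -4 + P (r(P) = -2 + ((4 - 6) + P) = -2 + (-2 + P) = -4 + P)
(r(N - 1*(-2))*11)*8 = ((-4 + (-2 - 1*(-2)))*11)*8 = ((-4 + (-2 + 2))*11)*8 = ((-4 + 0)*11)*8 = -4*11*8 = -44*8 = -352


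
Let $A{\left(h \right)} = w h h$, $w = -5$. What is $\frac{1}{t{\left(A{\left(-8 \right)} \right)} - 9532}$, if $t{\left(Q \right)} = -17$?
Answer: $- \frac{1}{9549} \approx -0.00010472$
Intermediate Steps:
$A{\left(h \right)} = - 5 h^{2}$ ($A{\left(h \right)} = - 5 h h = - 5 h^{2}$)
$\frac{1}{t{\left(A{\left(-8 \right)} \right)} - 9532} = \frac{1}{-17 - 9532} = \frac{1}{-9549} = - \frac{1}{9549}$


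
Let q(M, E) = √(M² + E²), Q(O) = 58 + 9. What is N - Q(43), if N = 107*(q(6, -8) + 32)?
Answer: 4427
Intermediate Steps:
Q(O) = 67
q(M, E) = √(E² + M²)
N = 4494 (N = 107*(√((-8)² + 6²) + 32) = 107*(√(64 + 36) + 32) = 107*(√100 + 32) = 107*(10 + 32) = 107*42 = 4494)
N - Q(43) = 4494 - 1*67 = 4494 - 67 = 4427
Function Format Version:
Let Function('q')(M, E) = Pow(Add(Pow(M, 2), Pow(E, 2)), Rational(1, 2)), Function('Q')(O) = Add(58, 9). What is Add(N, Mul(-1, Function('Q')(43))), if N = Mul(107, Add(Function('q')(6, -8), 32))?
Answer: 4427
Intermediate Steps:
Function('Q')(O) = 67
Function('q')(M, E) = Pow(Add(Pow(E, 2), Pow(M, 2)), Rational(1, 2))
N = 4494 (N = Mul(107, Add(Pow(Add(Pow(-8, 2), Pow(6, 2)), Rational(1, 2)), 32)) = Mul(107, Add(Pow(Add(64, 36), Rational(1, 2)), 32)) = Mul(107, Add(Pow(100, Rational(1, 2)), 32)) = Mul(107, Add(10, 32)) = Mul(107, 42) = 4494)
Add(N, Mul(-1, Function('Q')(43))) = Add(4494, Mul(-1, 67)) = Add(4494, -67) = 4427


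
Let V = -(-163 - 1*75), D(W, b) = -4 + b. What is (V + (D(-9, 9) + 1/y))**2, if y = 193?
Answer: 2199610000/37249 ≈ 59052.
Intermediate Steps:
V = 238 (V = -(-163 - 75) = -1*(-238) = 238)
(V + (D(-9, 9) + 1/y))**2 = (238 + ((-4 + 9) + 1/193))**2 = (238 + (5 + 1/193))**2 = (238 + 966/193)**2 = (46900/193)**2 = 2199610000/37249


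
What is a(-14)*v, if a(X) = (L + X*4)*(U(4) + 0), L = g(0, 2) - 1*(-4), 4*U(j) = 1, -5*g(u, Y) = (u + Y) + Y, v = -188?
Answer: 12408/5 ≈ 2481.6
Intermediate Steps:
g(u, Y) = -2*Y/5 - u/5 (g(u, Y) = -((u + Y) + Y)/5 = -((Y + u) + Y)/5 = -(u + 2*Y)/5 = -2*Y/5 - u/5)
U(j) = ¼ (U(j) = (¼)*1 = ¼)
L = 16/5 (L = (-⅖*2 - ⅕*0) - 1*(-4) = (-⅘ + 0) + 4 = -⅘ + 4 = 16/5 ≈ 3.2000)
a(X) = ⅘ + X (a(X) = (16/5 + X*4)*(¼ + 0) = (16/5 + 4*X)*(¼) = ⅘ + X)
a(-14)*v = (⅘ - 14)*(-188) = -66/5*(-188) = 12408/5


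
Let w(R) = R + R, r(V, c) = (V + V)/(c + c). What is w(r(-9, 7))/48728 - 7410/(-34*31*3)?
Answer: 210622037/89878796 ≈ 2.3434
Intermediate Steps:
r(V, c) = V/c (r(V, c) = (2*V)/((2*c)) = (2*V)*(1/(2*c)) = V/c)
w(R) = 2*R
w(r(-9, 7))/48728 - 7410/(-34*31*3) = (2*(-9/7))/48728 - 7410/(-34*31*3) = (2*(-9*1/7))*(1/48728) - 7410/((-1054*3)) = (2*(-9/7))*(1/48728) - 7410/(-3162) = -18/7*1/48728 - 7410*(-1/3162) = -9/170548 + 1235/527 = 210622037/89878796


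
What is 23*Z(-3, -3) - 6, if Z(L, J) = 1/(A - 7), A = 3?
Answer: -47/4 ≈ -11.750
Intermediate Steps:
Z(L, J) = -¼ (Z(L, J) = 1/(3 - 7) = 1/(-4) = -¼)
23*Z(-3, -3) - 6 = 23*(-¼) - 6 = -23/4 - 6 = -47/4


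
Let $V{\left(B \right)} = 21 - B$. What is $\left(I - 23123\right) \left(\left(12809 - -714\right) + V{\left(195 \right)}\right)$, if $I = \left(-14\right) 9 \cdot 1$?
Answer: $-310350901$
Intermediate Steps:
$I = -126$ ($I = \left(-126\right) 1 = -126$)
$\left(I - 23123\right) \left(\left(12809 - -714\right) + V{\left(195 \right)}\right) = \left(-126 - 23123\right) \left(\left(12809 - -714\right) + \left(21 - 195\right)\right) = - 23249 \left(\left(12809 + 714\right) + \left(21 - 195\right)\right) = - 23249 \left(13523 - 174\right) = \left(-23249\right) 13349 = -310350901$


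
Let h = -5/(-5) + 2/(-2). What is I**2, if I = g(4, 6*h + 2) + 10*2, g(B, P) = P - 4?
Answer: 324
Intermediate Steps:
h = 0 (h = -5*(-1/5) + 2*(-1/2) = 1 - 1 = 0)
g(B, P) = -4 + P
I = 18 (I = (-4 + (6*0 + 2)) + 10*2 = (-4 + (0 + 2)) + 20 = (-4 + 2) + 20 = -2 + 20 = 18)
I**2 = 18**2 = 324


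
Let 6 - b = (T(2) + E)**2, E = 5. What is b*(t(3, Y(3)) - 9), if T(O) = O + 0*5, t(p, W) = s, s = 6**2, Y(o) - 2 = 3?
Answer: -1161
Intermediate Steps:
Y(o) = 5 (Y(o) = 2 + 3 = 5)
s = 36
t(p, W) = 36
T(O) = O (T(O) = O + 0 = O)
b = -43 (b = 6 - (2 + 5)**2 = 6 - 1*7**2 = 6 - 1*49 = 6 - 49 = -43)
b*(t(3, Y(3)) - 9) = -43*(36 - 9) = -43*27 = -1161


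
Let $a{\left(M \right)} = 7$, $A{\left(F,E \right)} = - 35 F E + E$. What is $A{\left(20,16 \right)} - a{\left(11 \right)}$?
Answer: $-11191$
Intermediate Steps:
$A{\left(F,E \right)} = E - 35 E F$ ($A{\left(F,E \right)} = - 35 E F + E = E - 35 E F$)
$A{\left(20,16 \right)} - a{\left(11 \right)} = 16 \left(1 - 700\right) - 7 = 16 \left(-699\right) - 7 = -11184 - 7 = -11191$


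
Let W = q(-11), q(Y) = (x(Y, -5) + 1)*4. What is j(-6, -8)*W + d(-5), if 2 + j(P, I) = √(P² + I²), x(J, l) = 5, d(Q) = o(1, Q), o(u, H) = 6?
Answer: 198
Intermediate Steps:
d(Q) = 6
j(P, I) = -2 + √(I² + P²) (j(P, I) = -2 + √(P² + I²) = -2 + √(I² + P²))
q(Y) = 24 (q(Y) = (5 + 1)*4 = 6*4 = 24)
W = 24
j(-6, -8)*W + d(-5) = (-2 + √((-8)² + (-6)²))*24 + 6 = (-2 + √(64 + 36))*24 + 6 = (-2 + √100)*24 + 6 = (-2 + 10)*24 + 6 = 8*24 + 6 = 192 + 6 = 198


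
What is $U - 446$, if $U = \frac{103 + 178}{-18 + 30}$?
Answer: $- \frac{5071}{12} \approx -422.58$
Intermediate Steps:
$U = \frac{281}{12} \approx 23.417$
$U - 446 = \frac{281}{12} - 446 = - \frac{5071}{12}$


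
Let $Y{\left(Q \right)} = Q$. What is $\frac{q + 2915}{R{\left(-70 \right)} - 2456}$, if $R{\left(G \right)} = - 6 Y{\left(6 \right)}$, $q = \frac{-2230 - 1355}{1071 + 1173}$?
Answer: $- \frac{2179225}{1864016} \approx -1.1691$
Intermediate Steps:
$q = - \frac{1195}{748}$ ($q = - \frac{3585}{2244} = \left(-3585\right) \frac{1}{2244} = - \frac{1195}{748} \approx -1.5976$)
$R{\left(G \right)} = -36$ ($R{\left(G \right)} = \left(-6\right) 6 = -36$)
$\frac{q + 2915}{R{\left(-70 \right)} - 2456} = \frac{- \frac{1195}{748} + 2915}{-36 - 2456} = \frac{2179225}{748 \left(-2492\right)} = \frac{2179225}{748} \left(- \frac{1}{2492}\right) = - \frac{2179225}{1864016}$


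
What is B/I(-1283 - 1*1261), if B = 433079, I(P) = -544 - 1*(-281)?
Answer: -433079/263 ≈ -1646.7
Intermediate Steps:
I(P) = -263 (I(P) = -544 + 281 = -263)
B/I(-1283 - 1*1261) = 433079/(-263) = 433079*(-1/263) = -433079/263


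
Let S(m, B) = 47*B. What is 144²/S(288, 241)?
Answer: 20736/11327 ≈ 1.8307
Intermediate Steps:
144²/S(288, 241) = 144²/((47*241)) = 20736/11327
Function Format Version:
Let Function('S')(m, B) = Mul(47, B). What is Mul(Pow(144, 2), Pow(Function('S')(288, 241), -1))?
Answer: Rational(20736, 11327) ≈ 1.8307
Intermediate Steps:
Mul(Pow(144, 2), Pow(Function('S')(288, 241), -1)) = Mul(Pow(144, 2), Pow(Mul(47, 241), -1)) = Mul(20736, Pow(11327, -1)) = Mul(20736, Rational(1, 11327)) = Rational(20736, 11327)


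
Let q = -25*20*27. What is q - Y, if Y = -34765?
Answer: 21265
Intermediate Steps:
q = -13500 (q = -500*27 = -13500)
q - Y = -13500 - 1*(-34765) = -13500 + 34765 = 21265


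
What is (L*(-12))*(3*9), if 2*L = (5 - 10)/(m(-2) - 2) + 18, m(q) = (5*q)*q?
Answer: -2871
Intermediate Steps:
m(q) = 5*q²
L = 319/36 (L = ((5 - 10)/(5*(-2)² - 2) + 18)/2 = (-5/(5*4 - 2) + 18)/2 = (-5/(20 - 2) + 18)/2 = (-5/18 + 18)/2 = (½)*(319/18) = 319/36 ≈ 8.8611)
(L*(-12))*(3*9) = ((319/36)*(-12))*(3*9) = -319/3*27 = -2871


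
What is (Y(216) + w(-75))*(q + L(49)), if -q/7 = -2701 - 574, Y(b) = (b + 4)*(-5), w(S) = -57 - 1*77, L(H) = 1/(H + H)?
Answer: -1386183667/49 ≈ -2.8289e+7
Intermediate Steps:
L(H) = 1/(2*H)
w(S) = -134 (w(S) = -57 - 77 = -134)
Y(b) = -20 - 5*b (Y(b) = (4 + b)*(-5) = -20 - 5*b)
q = 22925 (q = -7*(-2701 - 574) = -7*(-3275) = 22925)
(Y(216) + w(-75))*(q + L(49)) = ((-20 - 5*216) - 134)*(22925 + (½)/49) = ((-20 - 1080) - 134)*(22925 + (½)*(1/49)) = (-1100 - 134)*(22925 + 1/98) = -1234*2246651/98 = -1386183667/49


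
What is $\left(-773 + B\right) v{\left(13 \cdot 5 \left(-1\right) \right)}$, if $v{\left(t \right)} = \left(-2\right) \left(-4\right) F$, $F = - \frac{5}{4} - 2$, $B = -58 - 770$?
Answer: $41626$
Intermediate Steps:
$B = -828$
$F = - \frac{13}{4}$ ($F = \left(-5\right) \frac{1}{4} - 2 = - \frac{5}{4} - 2 = - \frac{13}{4} \approx -3.25$)
$v{\left(t \right)} = -26$ ($v{\left(t \right)} = \left(-2\right) \left(-4\right) \left(- \frac{13}{4}\right) = 8 \left(- \frac{13}{4}\right) = -26$)
$\left(-773 + B\right) v{\left(13 \cdot 5 \left(-1\right) \right)} = \left(-773 - 828\right) \left(-26\right) = \left(-1601\right) \left(-26\right) = 41626$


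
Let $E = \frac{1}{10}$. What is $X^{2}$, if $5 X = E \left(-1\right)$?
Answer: $\frac{1}{2500} \approx 0.0004$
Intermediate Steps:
$E = \frac{1}{10} \approx 0.1$
$X = - \frac{1}{50}$ ($X = \frac{\frac{1}{10} \left(-1\right)}{5} = \frac{1}{5} \left(- \frac{1}{10}\right) = - \frac{1}{50} \approx -0.02$)
$X^{2} = \left(- \frac{1}{50}\right)^{2} = \frac{1}{2500}$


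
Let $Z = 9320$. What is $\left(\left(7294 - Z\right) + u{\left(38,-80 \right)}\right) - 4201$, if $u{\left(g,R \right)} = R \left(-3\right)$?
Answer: $-5987$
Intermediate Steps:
$u{\left(g,R \right)} = - 3 R$
$\left(\left(7294 - Z\right) + u{\left(38,-80 \right)}\right) - 4201 = \left(\left(7294 - 9320\right) - -240\right) - 4201 = \left(\left(7294 - 9320\right) + 240\right) - 4201 = \left(-2026 + 240\right) - 4201 = -1786 - 4201 = -5987$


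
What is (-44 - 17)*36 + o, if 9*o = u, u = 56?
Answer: -19708/9 ≈ -2189.8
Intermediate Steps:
o = 56/9 (o = (⅑)*56 = 56/9 ≈ 6.2222)
(-44 - 17)*36 + o = (-44 - 17)*36 + 56/9 = -61*36 + 56/9 = -2196 + 56/9 = -19708/9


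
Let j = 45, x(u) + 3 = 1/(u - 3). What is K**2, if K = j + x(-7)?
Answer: 175561/100 ≈ 1755.6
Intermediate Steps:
x(u) = -3 + 1/(-3 + u) (x(u) = -3 + 1/(u - 3) = -3 + 1/(-3 + u))
K = 419/10 (K = 45 + (10 - 3*(-7))/(-3 - 7) = 45 + (10 + 21)/(-10) = 45 - 1/10*31 = 45 - 31/10 = 419/10 ≈ 41.900)
K**2 = (419/10)**2 = 175561/100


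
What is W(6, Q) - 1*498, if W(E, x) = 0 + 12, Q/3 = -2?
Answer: -486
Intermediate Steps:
Q = -6 (Q = 3*(-2) = -6)
W(E, x) = 12
W(6, Q) - 1*498 = 12 - 1*498 = 12 - 498 = -486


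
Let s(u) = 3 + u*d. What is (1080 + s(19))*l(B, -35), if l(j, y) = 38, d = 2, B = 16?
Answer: 42598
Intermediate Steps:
s(u) = 3 + 2*u (s(u) = 3 + u*2 = 3 + 2*u)
(1080 + s(19))*l(B, -35) = (1080 + (3 + 2*19))*38 = (1080 + (3 + 38))*38 = (1080 + 41)*38 = 1121*38 = 42598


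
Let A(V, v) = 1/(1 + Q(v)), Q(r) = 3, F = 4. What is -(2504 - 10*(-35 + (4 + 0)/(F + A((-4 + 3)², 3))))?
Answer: -48358/17 ≈ -2844.6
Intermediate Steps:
A(V, v) = ¼ (A(V, v) = 1/(1 + 3) = 1/4 = ¼)
-(2504 - 10*(-35 + (4 + 0)/(F + A((-4 + 3)², 3)))) = -(2504 - 10*(-35 + (4 + 0)/(4 + ¼))) = -(2504 - 10*(-35 + 4/(17/4))) = -(2504 - 10*(-35 + 4*(4/17))) = -(2504 - 10*(-35 + 16/17)) = -(2504 - 10*(-579/17)) = -(2504 + 5790/17) = -1*48358/17 = -48358/17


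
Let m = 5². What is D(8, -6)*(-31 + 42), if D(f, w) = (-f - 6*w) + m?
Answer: 583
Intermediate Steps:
m = 25
D(f, w) = 25 - f - 6*w (D(f, w) = (-f - 6*w) + 25 = 25 - f - 6*w)
D(8, -6)*(-31 + 42) = (25 - 1*8 - 6*(-6))*(-31 + 42) = (25 - 8 + 36)*11 = 53*11 = 583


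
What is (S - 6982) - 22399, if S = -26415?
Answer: -55796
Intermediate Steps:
(S - 6982) - 22399 = (-26415 - 6982) - 22399 = -33397 - 22399 = -55796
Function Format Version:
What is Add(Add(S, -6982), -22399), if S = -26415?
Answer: -55796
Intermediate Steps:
Add(Add(S, -6982), -22399) = Add(Add(-26415, -6982), -22399) = Add(-33397, -22399) = -55796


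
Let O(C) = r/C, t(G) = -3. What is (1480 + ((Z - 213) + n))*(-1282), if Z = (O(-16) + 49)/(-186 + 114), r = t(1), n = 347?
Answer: -1191324781/576 ≈ -2.0683e+6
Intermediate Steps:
r = -3
O(C) = -3/C
Z = -787/1152 (Z = (-3/(-16) + 49)/(-186 + 114) = (-3*(-1/16) + 49)/(-72) = (3/16 + 49)*(-1/72) = (787/16)*(-1/72) = -787/1152 ≈ -0.68316)
(1480 + ((Z - 213) + n))*(-1282) = (1480 + ((-787/1152 - 213) + 347))*(-1282) = (1480 + (-246163/1152 + 347))*(-1282) = (1480 + 153581/1152)*(-1282) = (1858541/1152)*(-1282) = -1191324781/576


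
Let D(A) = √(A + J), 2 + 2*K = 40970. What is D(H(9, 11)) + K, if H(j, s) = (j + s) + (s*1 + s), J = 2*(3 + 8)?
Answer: 20492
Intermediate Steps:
K = 20484 (K = -1 + (½)*40970 = -1 + 20485 = 20484)
J = 22 (J = 2*11 = 22)
H(j, s) = j + 3*s (H(j, s) = (j + s) + (s + s) = (j + s) + 2*s = j + 3*s)
D(A) = √(22 + A) (D(A) = √(A + 22) = √(22 + A))
D(H(9, 11)) + K = √(22 + (9 + 3*11)) + 20484 = √(22 + (9 + 33)) + 20484 = √(22 + 42) + 20484 = √64 + 20484 = 8 + 20484 = 20492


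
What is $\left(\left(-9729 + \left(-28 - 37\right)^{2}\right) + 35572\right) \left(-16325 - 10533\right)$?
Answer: $-807566344$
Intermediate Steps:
$\left(\left(-9729 + \left(-28 - 37\right)^{2}\right) + 35572\right) \left(-16325 - 10533\right) = \left(\left(-9729 + \left(-65\right)^{2}\right) + 35572\right) \left(-26858\right) = \left(\left(-9729 + 4225\right) + 35572\right) \left(-26858\right) = \left(-5504 + 35572\right) \left(-26858\right) = 30068 \left(-26858\right) = -807566344$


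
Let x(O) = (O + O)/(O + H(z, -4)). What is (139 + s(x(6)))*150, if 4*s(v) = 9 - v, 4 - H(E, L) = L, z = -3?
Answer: 296175/14 ≈ 21155.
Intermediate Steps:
H(E, L) = 4 - L
x(O) = 2*O/(8 + O) (x(O) = (O + O)/(O + (4 - 1*(-4))) = (2*O)/(O + (4 + 4)) = (2*O)/(O + 8) = (2*O)/(8 + O) = 2*O/(8 + O))
s(v) = 9/4 - v/4 (s(v) = (9 - v)/4 = 9/4 - v/4)
(139 + s(x(6)))*150 = (139 + (9/4 - 6/(2*(8 + 6))))*150 = (139 + (9/4 - 6/(2*14)))*150 = (139 + (9/4 - 1/4*6/7))*150 = (139 + (9/4 - 3/14))*150 = (139 + 57/28)*150 = (3949/28)*150 = 296175/14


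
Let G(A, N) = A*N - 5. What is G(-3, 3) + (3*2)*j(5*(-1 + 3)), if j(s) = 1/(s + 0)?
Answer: -67/5 ≈ -13.400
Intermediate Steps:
G(A, N) = -5 + A*N
j(s) = 1/s
G(-3, 3) + (3*2)*j(5*(-1 + 3)) = (-5 - 3*3) + (3*2)/((5*(-1 + 3))) = (-5 - 9) + 6/((5*2)) = -14 + 6/10 = -14 + 6*(⅒) = -14 + ⅗ = -67/5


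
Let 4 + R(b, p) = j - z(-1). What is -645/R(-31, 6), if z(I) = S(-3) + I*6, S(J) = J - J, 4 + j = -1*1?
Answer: 215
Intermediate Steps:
j = -5 (j = -4 - 1*1 = -4 - 1 = -5)
S(J) = 0
z(I) = 6*I (z(I) = 0 + I*6 = 0 + 6*I = 6*I)
R(b, p) = -3 (R(b, p) = -4 + (-5 - 6*(-1)) = -4 + (-5 - 1*(-6)) = -4 + (-5 + 6) = -4 + 1 = -3)
-645/R(-31, 6) = -645/(-3) = -645*(-1/3) = 215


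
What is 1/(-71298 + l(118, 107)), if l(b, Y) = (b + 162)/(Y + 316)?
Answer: -423/30158774 ≈ -1.4026e-5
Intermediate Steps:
l(b, Y) = (162 + b)/(316 + Y)
1/(-71298 + l(118, 107)) = 1/(-71298 + (162 + 118)/(316 + 107)) = 1/(-71298 + 280/423) = 1/(-30158774/423) = -423/30158774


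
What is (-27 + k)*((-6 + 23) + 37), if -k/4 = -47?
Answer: 8694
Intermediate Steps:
k = 188 (k = -4*(-47) = 188)
(-27 + k)*((-6 + 23) + 37) = (-27 + 188)*((-6 + 23) + 37) = 161*(17 + 37) = 161*54 = 8694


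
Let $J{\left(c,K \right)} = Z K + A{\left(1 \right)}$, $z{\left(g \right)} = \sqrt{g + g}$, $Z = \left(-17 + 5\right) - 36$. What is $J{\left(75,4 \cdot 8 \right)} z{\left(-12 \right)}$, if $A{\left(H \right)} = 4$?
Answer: $- 3064 i \sqrt{6} \approx - 7505.2 i$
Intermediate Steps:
$Z = -48$ ($Z = -12 - 36 = -48$)
$z{\left(g \right)} = \sqrt{2} \sqrt{g}$ ($z{\left(g \right)} = \sqrt{2 g} = \sqrt{2} \sqrt{g}$)
$J{\left(c,K \right)} = 4 - 48 K$ ($J{\left(c,K \right)} = - 48 K + 4 = 4 - 48 K$)
$J{\left(75,4 \cdot 8 \right)} z{\left(-12 \right)} = \left(4 - 48 \cdot 4 \cdot 8\right) \sqrt{2} \sqrt{-12} = \left(4 - 1536\right) \sqrt{2} \cdot 2 i \sqrt{3} = \left(4 - 1536\right) 2 i \sqrt{6} = - 1532 \cdot 2 i \sqrt{6} = - 3064 i \sqrt{6}$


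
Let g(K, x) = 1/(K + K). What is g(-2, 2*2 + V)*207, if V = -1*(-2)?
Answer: -207/4 ≈ -51.750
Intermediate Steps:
V = 2
g(K, x) = 1/(2*K)
g(-2, 2*2 + V)*207 = ((1/2)/(-2))*207 = ((1/2)*(-1/2))*207 = -1/4*207 = -207/4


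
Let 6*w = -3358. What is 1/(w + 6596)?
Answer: 3/18109 ≈ 0.00016566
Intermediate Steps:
w = -1679/3 (w = (⅙)*(-3358) = -1679/3 ≈ -559.67)
1/(w + 6596) = 1/(-1679/3 + 6596) = 1/(18109/3) = 3/18109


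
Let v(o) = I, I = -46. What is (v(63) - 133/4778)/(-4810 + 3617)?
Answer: 219921/5700154 ≈ 0.038582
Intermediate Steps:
v(o) = -46
(v(63) - 133/4778)/(-4810 + 3617) = (-46 - 133/4778)/(-4810 + 3617) = (-46 - 133*1/4778)/(-1193) = (-46 - 133/4778)*(-1/1193) = -219921/4778*(-1/1193) = 219921/5700154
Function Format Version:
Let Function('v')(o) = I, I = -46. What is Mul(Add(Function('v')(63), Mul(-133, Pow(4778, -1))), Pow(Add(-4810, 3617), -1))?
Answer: Rational(219921, 5700154) ≈ 0.038582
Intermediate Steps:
Function('v')(o) = -46
Mul(Add(Function('v')(63), Mul(-133, Pow(4778, -1))), Pow(Add(-4810, 3617), -1)) = Mul(Add(-46, Mul(-133, Pow(4778, -1))), Pow(Add(-4810, 3617), -1)) = Mul(Add(-46, Mul(-133, Rational(1, 4778))), Pow(-1193, -1)) = Mul(Add(-46, Rational(-133, 4778)), Rational(-1, 1193)) = Mul(Rational(-219921, 4778), Rational(-1, 1193)) = Rational(219921, 5700154)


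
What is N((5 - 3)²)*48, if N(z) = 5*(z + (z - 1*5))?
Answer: 720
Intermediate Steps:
N(z) = -25 + 10*z (N(z) = 5*(z + (z - 5)) = 5*(z + (-5 + z)) = 5*(-5 + 2*z) = -25 + 10*z)
N((5 - 3)²)*48 = (-25 + 10*(5 - 3)²)*48 = (-25 + 10*2²)*48 = (-25 + 10*4)*48 = (-25 + 40)*48 = 15*48 = 720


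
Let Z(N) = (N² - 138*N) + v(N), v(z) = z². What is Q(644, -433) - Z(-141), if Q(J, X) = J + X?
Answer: -59009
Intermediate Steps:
Z(N) = -138*N + 2*N² (Z(N) = (N² - 138*N) + N² = -138*N + 2*N²)
Q(644, -433) - Z(-141) = (644 - 433) - 2*(-141)*(-69 - 141) = 211 - 2*(-141)*(-210) = 211 - 1*59220 = 211 - 59220 = -59009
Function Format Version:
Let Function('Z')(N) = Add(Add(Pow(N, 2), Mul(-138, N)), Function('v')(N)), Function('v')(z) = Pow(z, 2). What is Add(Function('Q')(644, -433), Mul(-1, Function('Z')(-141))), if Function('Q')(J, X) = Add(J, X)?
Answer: -59009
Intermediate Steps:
Function('Z')(N) = Add(Mul(-138, N), Mul(2, Pow(N, 2))) (Function('Z')(N) = Add(Add(Pow(N, 2), Mul(-138, N)), Pow(N, 2)) = Add(Mul(-138, N), Mul(2, Pow(N, 2))))
Add(Function('Q')(644, -433), Mul(-1, Function('Z')(-141))) = Add(Add(644, -433), Mul(-1, Mul(2, -141, Add(-69, -141)))) = Add(211, Mul(-1, Mul(2, -141, -210))) = Add(211, Mul(-1, 59220)) = Add(211, -59220) = -59009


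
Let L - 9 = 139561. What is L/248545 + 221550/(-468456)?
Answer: 343908639/3881079884 ≈ 0.088612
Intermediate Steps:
L = 139570 (L = 9 + 139561 = 139570)
L/248545 + 221550/(-468456) = 139570/248545 + 221550/(-468456) = 139570*(1/248545) + 221550*(-1/468456) = 27914/49709 - 36925/78076 = 343908639/3881079884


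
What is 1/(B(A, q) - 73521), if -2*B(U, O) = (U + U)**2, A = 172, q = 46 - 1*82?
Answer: -1/132689 ≈ -7.5364e-6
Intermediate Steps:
q = -36 (q = 46 - 82 = -36)
B(U, O) = -2*U**2 (B(U, O) = -(U + U)**2/2 = -4*U**2/2 = -2*U**2)
1/(B(A, q) - 73521) = 1/(-2*172**2 - 73521) = 1/(-2*29584 - 73521) = 1/(-59168 - 73521) = 1/(-132689) = -1/132689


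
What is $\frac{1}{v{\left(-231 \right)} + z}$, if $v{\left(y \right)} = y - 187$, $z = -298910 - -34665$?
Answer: $- \frac{1}{264663} \approx -3.7784 \cdot 10^{-6}$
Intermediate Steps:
$z = -264245$ ($z = -298910 + 34665 = -264245$)
$v{\left(y \right)} = -187 + y$
$\frac{1}{v{\left(-231 \right)} + z} = \frac{1}{\left(-187 - 231\right) - 264245} = \frac{1}{-418 - 264245} = \frac{1}{-264663} = - \frac{1}{264663}$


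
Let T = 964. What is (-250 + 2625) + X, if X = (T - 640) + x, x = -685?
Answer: 2014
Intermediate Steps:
X = -361 (X = (964 - 640) - 685 = 324 - 685 = -361)
(-250 + 2625) + X = (-250 + 2625) - 361 = 2375 - 361 = 2014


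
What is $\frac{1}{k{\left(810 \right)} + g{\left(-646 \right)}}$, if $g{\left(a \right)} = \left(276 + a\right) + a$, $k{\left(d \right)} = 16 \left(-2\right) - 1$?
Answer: $- \frac{1}{1049} \approx -0.00095329$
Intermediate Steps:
$k{\left(d \right)} = -33$ ($k{\left(d \right)} = -32 - 1 = -33$)
$g{\left(a \right)} = 276 + 2 a$
$\frac{1}{k{\left(810 \right)} + g{\left(-646 \right)}} = \frac{1}{-33 + \left(276 + 2 \left(-646\right)\right)} = \frac{1}{-33 + \left(276 - 1292\right)} = \frac{1}{-33 - 1016} = \frac{1}{-1049} = - \frac{1}{1049}$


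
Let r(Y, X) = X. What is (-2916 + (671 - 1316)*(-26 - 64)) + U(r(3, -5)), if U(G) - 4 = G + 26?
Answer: 55159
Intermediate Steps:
U(G) = 30 + G (U(G) = 4 + (G + 26) = 4 + (26 + G) = 30 + G)
(-2916 + (671 - 1316)*(-26 - 64)) + U(r(3, -5)) = (-2916 + (671 - 1316)*(-26 - 64)) + (30 - 5) = (-2916 - 645*(-90)) + 25 = (-2916 + 58050) + 25 = 55134 + 25 = 55159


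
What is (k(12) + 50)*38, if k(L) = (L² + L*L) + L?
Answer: 13300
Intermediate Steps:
k(L) = L + 2*L² (k(L) = (L² + L²) + L = 2*L² + L = L + 2*L²)
(k(12) + 50)*38 = (12*(1 + 2*12) + 50)*38 = (12*(1 + 24) + 50)*38 = (12*25 + 50)*38 = (300 + 50)*38 = 350*38 = 13300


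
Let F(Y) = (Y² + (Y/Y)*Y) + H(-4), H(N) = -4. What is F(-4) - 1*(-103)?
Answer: 111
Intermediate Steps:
F(Y) = -4 + Y + Y² (F(Y) = (Y² + (Y/Y)*Y) - 4 = (Y² + 1*Y) - 4 = (Y² + Y) - 4 = (Y + Y²) - 4 = -4 + Y + Y²)
F(-4) - 1*(-103) = (-4 - 4 + (-4)²) - 1*(-103) = (-4 - 4 + 16) + 103 = 8 + 103 = 111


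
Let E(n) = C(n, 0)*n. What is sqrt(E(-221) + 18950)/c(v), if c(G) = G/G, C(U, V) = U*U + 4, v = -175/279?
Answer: I*sqrt(10775795) ≈ 3282.7*I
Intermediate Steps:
v = -175/279 (v = -175*1/279 = -175/279 ≈ -0.62724)
C(U, V) = 4 + U**2 (C(U, V) = U**2 + 4 = 4 + U**2)
E(n) = n*(4 + n**2) (E(n) = (4 + n**2)*n = n*(4 + n**2))
c(G) = 1
sqrt(E(-221) + 18950)/c(v) = sqrt(-221*(4 + (-221)**2) + 18950)/1 = sqrt(-221*(4 + 48841) + 18950)*1 = sqrt(-221*48845 + 18950)*1 = sqrt(-10794745 + 18950)*1 = sqrt(-10775795)*1 = (I*sqrt(10775795))*1 = I*sqrt(10775795)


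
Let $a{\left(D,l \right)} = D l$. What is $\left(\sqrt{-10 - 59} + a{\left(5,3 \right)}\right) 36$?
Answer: $540 + 36 i \sqrt{69} \approx 540.0 + 299.04 i$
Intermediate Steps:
$\left(\sqrt{-10 - 59} + a{\left(5,3 \right)}\right) 36 = \left(\sqrt{-10 - 59} + 5 \cdot 3\right) 36 = \left(\sqrt{-69} + 15\right) 36 = \left(i \sqrt{69} + 15\right) 36 = \left(15 + i \sqrt{69}\right) 36 = 540 + 36 i \sqrt{69}$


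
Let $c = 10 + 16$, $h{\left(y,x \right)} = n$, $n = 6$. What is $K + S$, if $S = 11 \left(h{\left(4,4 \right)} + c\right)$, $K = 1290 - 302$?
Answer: $1340$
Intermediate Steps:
$h{\left(y,x \right)} = 6$
$c = 26$
$K = 988$
$S = 352$ ($S = 11 \left(6 + 26\right) = 11 \cdot 32 = 352$)
$K + S = 988 + 352 = 1340$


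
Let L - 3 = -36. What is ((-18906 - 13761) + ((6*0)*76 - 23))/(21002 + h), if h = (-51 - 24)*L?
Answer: -32690/23477 ≈ -1.3924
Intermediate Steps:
L = -33 (L = 3 - 36 = -33)
h = 2475 (h = (-51 - 24)*(-33) = -75*(-33) = 2475)
((-18906 - 13761) + ((6*0)*76 - 23))/(21002 + h) = ((-18906 - 13761) + ((6*0)*76 - 23))/(21002 + 2475) = (-32667 + (0*76 - 23))/23477 = (-32667 + (0 - 23))*(1/23477) = (-32667 - 23)*(1/23477) = -32690*1/23477 = -32690/23477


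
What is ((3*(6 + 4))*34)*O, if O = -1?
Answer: -1020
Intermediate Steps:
((3*(6 + 4))*34)*O = ((3*(6 + 4))*34)*(-1) = ((3*10)*34)*(-1) = (30*34)*(-1) = 1020*(-1) = -1020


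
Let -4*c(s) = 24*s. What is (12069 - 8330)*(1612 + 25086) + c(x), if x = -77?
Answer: 99824284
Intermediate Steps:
c(s) = -6*s
(12069 - 8330)*(1612 + 25086) + c(x) = (12069 - 8330)*(1612 + 25086) - 6*(-77) = 3739*26698 + 462 = 99823822 + 462 = 99824284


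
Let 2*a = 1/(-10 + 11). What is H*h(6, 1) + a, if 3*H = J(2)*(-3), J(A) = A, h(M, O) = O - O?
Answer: ½ ≈ 0.50000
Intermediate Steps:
h(M, O) = 0
H = -2 (H = (2*(-3))/3 = (⅓)*(-6) = -2)
a = ½ (a = 1/(2*(-10 + 11)) = (½)/1 = (½)*1 = ½ ≈ 0.50000)
H*h(6, 1) + a = -2*0 + ½ = 0 + ½ = ½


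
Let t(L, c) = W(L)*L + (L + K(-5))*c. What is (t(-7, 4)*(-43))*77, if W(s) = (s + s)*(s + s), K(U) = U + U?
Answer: 4767840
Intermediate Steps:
K(U) = 2*U
W(s) = 4*s**2 (W(s) = (2*s)*(2*s) = 4*s**2)
t(L, c) = 4*L**3 + c*(-10 + L) (t(L, c) = (4*L**2)*L + (L + 2*(-5))*c = 4*L**3 + (L - 10)*c = 4*L**3 + (-10 + L)*c = 4*L**3 + c*(-10 + L))
(t(-7, 4)*(-43))*77 = ((-10*4 + 4*(-7)**3 - 7*4)*(-43))*77 = ((-40 + 4*(-343) - 28)*(-43))*77 = ((-40 - 1372 - 28)*(-43))*77 = -1440*(-43)*77 = 61920*77 = 4767840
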